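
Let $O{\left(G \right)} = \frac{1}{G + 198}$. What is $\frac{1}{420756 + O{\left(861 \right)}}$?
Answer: $\frac{1059}{445580605} \approx 2.3767 \cdot 10^{-6}$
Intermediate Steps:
$O{\left(G \right)} = \frac{1}{198 + G}$
$\frac{1}{420756 + O{\left(861 \right)}} = \frac{1}{420756 + \frac{1}{198 + 861}} = \frac{1}{420756 + \frac{1}{1059}} = \frac{1}{\frac{445580605}{1059}} = \frac{1059}{445580605}$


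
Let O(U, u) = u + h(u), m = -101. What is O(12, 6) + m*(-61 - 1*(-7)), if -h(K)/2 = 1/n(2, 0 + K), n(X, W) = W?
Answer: 16379/3 ≈ 5459.7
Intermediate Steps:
h(K) = -2/K (h(K) = -2/(0 + K) = -2/K)
O(U, u) = u - 2/u
O(12, 6) + m*(-61 - 1*(-7)) = (6 - 2/6) - 101*(-61 - 1*(-7)) = (6 - 2*1/6) - 101*(-61 + 7) = (6 - 1/3) - 101*(-54) = 17/3 + 5454 = 16379/3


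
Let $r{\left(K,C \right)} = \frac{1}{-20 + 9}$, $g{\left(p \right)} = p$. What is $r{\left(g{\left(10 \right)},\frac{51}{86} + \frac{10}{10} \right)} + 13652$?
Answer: $\frac{150171}{11} \approx 13652.0$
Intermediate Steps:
$r{\left(K,C \right)} = - \frac{1}{11}$ ($r{\left(K,C \right)} = \frac{1}{-11} = - \frac{1}{11}$)
$r{\left(g{\left(10 \right)},\frac{51}{86} + \frac{10}{10} \right)} + 13652 = - \frac{1}{11} + 13652 = \frac{150171}{11}$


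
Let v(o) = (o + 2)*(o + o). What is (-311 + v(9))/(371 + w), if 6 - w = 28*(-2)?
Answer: -113/433 ≈ -0.26097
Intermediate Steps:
v(o) = 2*o*(2 + o) (v(o) = (2 + o)*(2*o) = 2*o*(2 + o))
w = 62 (w = 6 - 28*(-2) = 6 - 1*(-56) = 6 + 56 = 62)
(-311 + v(9))/(371 + w) = (-311 + 2*9*(2 + 9))/(371 + 62) = (-311 + 2*9*11)/433 = (-311 + 198)*(1/433) = -113*1/433 = -113/433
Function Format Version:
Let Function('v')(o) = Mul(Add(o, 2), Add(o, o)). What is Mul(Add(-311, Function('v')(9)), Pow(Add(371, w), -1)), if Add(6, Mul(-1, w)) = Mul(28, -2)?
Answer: Rational(-113, 433) ≈ -0.26097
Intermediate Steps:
Function('v')(o) = Mul(2, o, Add(2, o)) (Function('v')(o) = Mul(Add(2, o), Mul(2, o)) = Mul(2, o, Add(2, o)))
w = 62 (w = Add(6, Mul(-1, Mul(28, -2))) = Add(6, Mul(-1, -56)) = Add(6, 56) = 62)
Mul(Add(-311, Function('v')(9)), Pow(Add(371, w), -1)) = Mul(Add(-311, Mul(2, 9, Add(2, 9))), Pow(Add(371, 62), -1)) = Mul(Add(-311, Mul(2, 9, 11)), Pow(433, -1)) = Mul(Add(-311, 198), Rational(1, 433)) = Mul(-113, Rational(1, 433)) = Rational(-113, 433)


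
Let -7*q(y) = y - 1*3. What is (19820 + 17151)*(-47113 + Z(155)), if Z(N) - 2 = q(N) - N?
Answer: -12237918594/7 ≈ -1.7483e+9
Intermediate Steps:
q(y) = 3/7 - y/7 (q(y) = -(y - 1*3)/7 = -(y - 3)/7 = -(-3 + y)/7 = 3/7 - y/7)
Z(N) = 17/7 - 8*N/7 (Z(N) = 2 + ((3/7 - N/7) - N) = 2 + (3/7 - 8*N/7) = 17/7 - 8*N/7)
(19820 + 17151)*(-47113 + Z(155)) = (19820 + 17151)*(-47113 + (17/7 - 8/7*155)) = 36971*(-47113 + (17/7 - 1240/7)) = 36971*(-47113 - 1223/7) = 36971*(-331014/7) = -12237918594/7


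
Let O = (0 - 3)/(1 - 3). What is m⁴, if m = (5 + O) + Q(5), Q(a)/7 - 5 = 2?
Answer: 151807041/16 ≈ 9.4879e+6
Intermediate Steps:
O = 3/2 (O = -3/(-2) = -3*(-½) = 3/2 ≈ 1.5000)
Q(a) = 49 (Q(a) = 35 + 7*2 = 35 + 14 = 49)
m = 111/2 (m = (5 + 3/2) + 49 = 13/2 + 49 = 111/2 ≈ 55.500)
m⁴ = (111/2)⁴ = 151807041/16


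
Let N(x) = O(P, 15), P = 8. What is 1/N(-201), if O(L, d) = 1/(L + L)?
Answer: 16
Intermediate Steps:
O(L, d) = 1/(2*L)
N(x) = 1/16 (N(x) = (1/2)/8 = (1/2)*(1/8) = 1/16)
1/N(-201) = 1/(1/16) = 16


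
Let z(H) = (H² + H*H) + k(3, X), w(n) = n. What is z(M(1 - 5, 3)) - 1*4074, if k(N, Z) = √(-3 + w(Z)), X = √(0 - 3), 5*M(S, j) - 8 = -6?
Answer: -101842/25 + √(-3 + I*√3) ≈ -4073.2 + 1.7978*I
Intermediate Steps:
M(S, j) = ⅖ (M(S, j) = 8/5 + (⅕)*(-6) = 8/5 - 6/5 = ⅖)
X = I*√3 (X = √(-3) = I*√3 ≈ 1.732*I)
k(N, Z) = √(-3 + Z)
z(H) = √(-3 + I*√3) + 2*H² (z(H) = (H² + H*H) + √(-3 + I*√3) = (H² + H²) + √(-3 + I*√3) = 2*H² + √(-3 + I*√3) = √(-3 + I*√3) + 2*H²)
z(M(1 - 5, 3)) - 1*4074 = (√(-3 + I*√3) + 2*(⅖)²) - 1*4074 = (√(-3 + I*√3) + 2*(4/25)) - 4074 = (√(-3 + I*√3) + 8/25) - 4074 = (8/25 + √(-3 + I*√3)) - 4074 = -101842/25 + √(-3 + I*√3)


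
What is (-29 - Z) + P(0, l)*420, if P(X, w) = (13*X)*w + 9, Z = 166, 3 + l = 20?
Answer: 3585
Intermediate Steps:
l = 17 (l = -3 + 20 = 17)
P(X, w) = 9 + 13*X*w (P(X, w) = 13*X*w + 9 = 9 + 13*X*w)
(-29 - Z) + P(0, l)*420 = (-29 - 1*166) + (9 + 13*0*17)*420 = (-29 - 166) + (9 + 0)*420 = -195 + 9*420 = -195 + 3780 = 3585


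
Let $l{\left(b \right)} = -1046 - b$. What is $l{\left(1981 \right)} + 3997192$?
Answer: $3994165$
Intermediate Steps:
$l{\left(1981 \right)} + 3997192 = \left(-1046 - 1981\right) + 3997192 = -3027 + 3997192 = 3994165$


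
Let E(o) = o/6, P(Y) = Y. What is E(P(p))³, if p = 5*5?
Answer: 15625/216 ≈ 72.338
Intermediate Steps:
p = 25
E(o) = o/6 (E(o) = o*(⅙) = o/6)
E(P(p))³ = ((⅙)*25)³ = (25/6)³ = 15625/216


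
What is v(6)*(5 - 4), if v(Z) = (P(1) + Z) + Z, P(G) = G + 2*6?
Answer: 25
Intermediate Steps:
P(G) = 12 + G (P(G) = G + 12 = 12 + G)
v(Z) = 13 + 2*Z (v(Z) = ((12 + 1) + Z) + Z = (13 + Z) + Z = 13 + 2*Z)
v(6)*(5 - 4) = (13 + 2*6)*(5 - 4) = (13 + 12)*1 = 25*1 = 25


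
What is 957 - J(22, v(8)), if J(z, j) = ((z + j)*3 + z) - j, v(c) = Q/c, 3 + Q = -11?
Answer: 1745/2 ≈ 872.50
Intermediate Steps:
Q = -14 (Q = -3 - 11 = -14)
v(c) = -14/c
J(z, j) = 2*j + 4*z (J(z, j) = ((j + z)*3 + z) - j = ((3*j + 3*z) + z) - j = (3*j + 4*z) - j = 2*j + 4*z)
957 - J(22, v(8)) = 957 - (2*(-14/8) + 4*22) = 957 - (2*(-14*⅛) + 88) = 957 - (2*(-7/4) + 88) = 957 - (-7/2 + 88) = 957 - 1*169/2 = 957 - 169/2 = 1745/2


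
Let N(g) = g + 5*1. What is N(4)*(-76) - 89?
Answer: -773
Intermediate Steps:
N(g) = 5 + g (N(g) = g + 5 = 5 + g)
N(4)*(-76) - 89 = (5 + 4)*(-76) - 89 = 9*(-76) - 89 = -684 - 89 = -773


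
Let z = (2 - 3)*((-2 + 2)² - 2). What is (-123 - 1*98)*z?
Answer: -442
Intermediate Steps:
z = 2 (z = -(0² - 2) = -(0 - 2) = -1*(-2) = 2)
(-123 - 1*98)*z = (-123 - 1*98)*2 = (-123 - 98)*2 = -221*2 = -442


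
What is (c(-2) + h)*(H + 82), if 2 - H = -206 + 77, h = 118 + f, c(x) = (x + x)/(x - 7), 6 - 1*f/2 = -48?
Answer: 144698/3 ≈ 48233.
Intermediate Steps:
f = 108 (f = 12 - 2*(-48) = 12 + 96 = 108)
c(x) = 2*x/(-7 + x) (c(x) = (2*x)/(-7 + x) = 2*x/(-7 + x))
h = 226 (h = 118 + 108 = 226)
H = 131 (H = 2 - (-206 + 77) = 2 - 1*(-129) = 2 + 129 = 131)
(c(-2) + h)*(H + 82) = (2*(-2)/(-7 - 2) + 226)*(131 + 82) = (2*(-2)/(-9) + 226)*213 = (2*(-2)*(-1/9) + 226)*213 = (4/9 + 226)*213 = (2038/9)*213 = 144698/3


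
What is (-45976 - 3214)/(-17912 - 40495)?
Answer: 49190/58407 ≈ 0.84219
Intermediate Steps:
(-45976 - 3214)/(-17912 - 40495) = -49190/(-58407) = -49190*(-1/58407) = 49190/58407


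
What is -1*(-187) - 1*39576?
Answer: -39389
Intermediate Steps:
-1*(-187) - 1*39576 = 187 - 39576 = -39389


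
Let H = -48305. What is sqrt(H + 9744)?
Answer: I*sqrt(38561) ≈ 196.37*I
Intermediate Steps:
sqrt(H + 9744) = sqrt(-48305 + 9744) = sqrt(-38561) = I*sqrt(38561)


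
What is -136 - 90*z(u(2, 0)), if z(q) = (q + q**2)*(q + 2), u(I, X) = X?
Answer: -136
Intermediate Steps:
z(q) = (2 + q)*(q + q**2) (z(q) = (q + q**2)*(2 + q) = (2 + q)*(q + q**2))
-136 - 90*z(u(2, 0)) = -136 - 0*(2 + 0**2 + 3*0) = -136 - 0*(2 + 0 + 0) = -136 - 0*2 = -136 - 90*0 = -136 + 0 = -136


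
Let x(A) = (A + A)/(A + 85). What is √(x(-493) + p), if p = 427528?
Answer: √15391095/6 ≈ 653.86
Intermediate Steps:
x(A) = 2*A/(85 + A) (x(A) = (2*A)/(85 + A) = 2*A/(85 + A))
√(x(-493) + p) = √(2*(-493)/(85 - 493) + 427528) = √(2*(-493)/(-408) + 427528) = √(2*(-493)*(-1/408) + 427528) = √(29/12 + 427528) = √(5130365/12) = √15391095/6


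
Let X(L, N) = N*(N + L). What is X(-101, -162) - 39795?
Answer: 2811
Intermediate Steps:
X(L, N) = N*(L + N)
X(-101, -162) - 39795 = -162*(-101 - 162) - 39795 = -162*(-263) - 39795 = 42606 - 39795 = 2811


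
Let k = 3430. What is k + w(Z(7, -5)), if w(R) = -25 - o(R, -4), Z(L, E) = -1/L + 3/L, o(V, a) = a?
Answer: 3409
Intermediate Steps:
Z(L, E) = 2/L
w(R) = -21 (w(R) = -25 - 1*(-4) = -25 + 4 = -21)
k + w(Z(7, -5)) = 3430 - 21 = 3409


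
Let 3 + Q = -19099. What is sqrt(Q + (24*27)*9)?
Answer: I*sqrt(13270) ≈ 115.2*I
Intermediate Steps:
Q = -19102 (Q = -3 - 19099 = -19102)
sqrt(Q + (24*27)*9) = sqrt(-19102 + (24*27)*9) = sqrt(-19102 + 648*9) = sqrt(-19102 + 5832) = sqrt(-13270) = I*sqrt(13270)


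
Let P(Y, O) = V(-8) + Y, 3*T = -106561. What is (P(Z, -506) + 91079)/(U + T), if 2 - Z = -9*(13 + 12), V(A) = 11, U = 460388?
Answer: 273951/1274603 ≈ 0.21493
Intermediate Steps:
T = -106561/3 (T = (1/3)*(-106561) = -106561/3 ≈ -35520.)
Z = 227 (Z = 2 - (-9)*(13 + 12) = 2 - (-9)*25 = 2 - 1*(-225) = 2 + 225 = 227)
P(Y, O) = 11 + Y
(P(Z, -506) + 91079)/(U + T) = ((11 + 227) + 91079)/(460388 - 106561/3) = (238 + 91079)/(1274603/3) = 91317*(3/1274603) = 273951/1274603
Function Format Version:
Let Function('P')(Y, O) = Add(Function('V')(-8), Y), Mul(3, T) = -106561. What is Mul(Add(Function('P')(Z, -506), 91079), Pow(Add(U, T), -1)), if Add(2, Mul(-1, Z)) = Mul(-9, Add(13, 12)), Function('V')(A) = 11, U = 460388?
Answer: Rational(273951, 1274603) ≈ 0.21493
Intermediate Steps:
T = Rational(-106561, 3) (T = Mul(Rational(1, 3), -106561) = Rational(-106561, 3) ≈ -35520.)
Z = 227 (Z = Add(2, Mul(-1, Mul(-9, Add(13, 12)))) = Add(2, Mul(-1, Mul(-9, 25))) = Add(2, Mul(-1, -225)) = Add(2, 225) = 227)
Function('P')(Y, O) = Add(11, Y)
Mul(Add(Function('P')(Z, -506), 91079), Pow(Add(U, T), -1)) = Mul(Add(Add(11, 227), 91079), Pow(Add(460388, Rational(-106561, 3)), -1)) = Mul(Add(238, 91079), Pow(Rational(1274603, 3), -1)) = Mul(91317, Rational(3, 1274603)) = Rational(273951, 1274603)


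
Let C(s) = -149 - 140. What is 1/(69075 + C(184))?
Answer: 1/68786 ≈ 1.4538e-5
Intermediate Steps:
C(s) = -289
1/(69075 + C(184)) = 1/(69075 - 289) = 1/68786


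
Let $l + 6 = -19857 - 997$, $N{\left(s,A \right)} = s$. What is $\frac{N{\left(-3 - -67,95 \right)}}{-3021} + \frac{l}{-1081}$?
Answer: $\frac{62948876}{3265701} \approx 19.276$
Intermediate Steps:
$l = -20860$ ($l = -6 - 20854 = -20860$)
$\frac{N{\left(-3 - -67,95 \right)}}{-3021} + \frac{l}{-1081} = \frac{-3 - -67}{-3021} - \frac{20860}{-1081} = \left(-3 + 67\right) \left(- \frac{1}{3021}\right) - - \frac{20860}{1081} = 64 \left(- \frac{1}{3021}\right) + \frac{20860}{1081} = - \frac{64}{3021} + \frac{20860}{1081} = \frac{62948876}{3265701}$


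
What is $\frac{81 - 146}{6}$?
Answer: $- \frac{65}{6} \approx -10.833$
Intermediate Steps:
$\frac{81 - 146}{6} = \frac{1}{6} \left(-65\right) = - \frac{65}{6}$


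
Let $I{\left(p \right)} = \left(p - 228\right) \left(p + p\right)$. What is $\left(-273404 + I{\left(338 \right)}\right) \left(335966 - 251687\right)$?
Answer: $-16775229276$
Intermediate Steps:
$I{\left(p \right)} = 2 p \left(-228 + p\right)$ ($I{\left(p \right)} = \left(-228 + p\right) 2 p = 2 p \left(-228 + p\right)$)
$\left(-273404 + I{\left(338 \right)}\right) \left(335966 - 251687\right) = \left(-273404 + 2 \cdot 338 \left(-228 + 338\right)\right) \left(335966 - 251687\right) = \left(-273404 + 2 \cdot 338 \cdot 110\right) 84279 = \left(-273404 + 74360\right) 84279 = \left(-199044\right) 84279 = -16775229276$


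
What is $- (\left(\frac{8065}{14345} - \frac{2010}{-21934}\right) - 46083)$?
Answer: $\frac{1449949823693}{31464323} \approx 46082.0$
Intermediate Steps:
$- (\left(\frac{8065}{14345} - \frac{2010}{-21934}\right) - 46083) = - (\left(8065 \cdot \frac{1}{14345} - - \frac{1005}{10967}\right) - 46083) = - (\left(\frac{1613}{2869} + \frac{1005}{10967}\right) - 46083) = - (\frac{20573116}{31464323} - 46083) = \left(-1\right) \left(- \frac{1449949823693}{31464323}\right) = \frac{1449949823693}{31464323}$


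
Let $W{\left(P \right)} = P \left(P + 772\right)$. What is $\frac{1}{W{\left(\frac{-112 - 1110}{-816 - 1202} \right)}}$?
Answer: $\frac{1018081}{476310549} \approx 0.0021374$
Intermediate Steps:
$W{\left(P \right)} = P \left(772 + P\right)$
$\frac{1}{W{\left(\frac{-112 - 1110}{-816 - 1202} \right)}} = \frac{1}{\frac{-112 - 1110}{-816 - 1202} \left(772 + \frac{-112 - 1110}{-816 - 1202}\right)} = \frac{1}{- \frac{1222}{-2018} \left(772 - \frac{1222}{-2018}\right)} = \frac{1}{\left(-1222\right) \left(- \frac{1}{2018}\right) \left(772 - - \frac{611}{1009}\right)} = \frac{1}{\frac{611}{1009} \left(772 + \frac{611}{1009}\right)} = \frac{1}{\frac{611}{1009} \cdot \frac{779559}{1009}} = \frac{1}{\frac{476310549}{1018081}} = \frac{1018081}{476310549}$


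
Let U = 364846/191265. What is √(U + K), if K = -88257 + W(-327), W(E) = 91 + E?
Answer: I*√3237207711540735/191265 ≈ 297.47*I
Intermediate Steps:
K = -88493 (K = -88257 + (91 - 327) = -88257 - 236 = -88493)
U = 364846/191265 (U = 364846*(1/191265) = 364846/191265 ≈ 1.9075)
√(U + K) = √(364846/191265 - 88493) = √(-16925248799/191265) = I*√3237207711540735/191265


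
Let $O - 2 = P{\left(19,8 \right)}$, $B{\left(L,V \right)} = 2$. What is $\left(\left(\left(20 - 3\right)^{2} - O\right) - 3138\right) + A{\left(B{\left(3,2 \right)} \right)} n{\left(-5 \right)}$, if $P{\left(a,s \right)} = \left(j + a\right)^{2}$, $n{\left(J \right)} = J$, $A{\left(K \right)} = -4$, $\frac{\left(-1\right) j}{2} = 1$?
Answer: $-3120$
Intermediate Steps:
$j = -2$ ($j = \left(-2\right) 1 = -2$)
$P{\left(a,s \right)} = \left(-2 + a\right)^{2}$
$O = 291$ ($O = 2 + \left(-2 + 19\right)^{2} = 2 + 17^{2} = 2 + 289 = 291$)
$\left(\left(\left(20 - 3\right)^{2} - O\right) - 3138\right) + A{\left(B{\left(3,2 \right)} \right)} n{\left(-5 \right)} = \left(\left(\left(20 - 3\right)^{2} - 291\right) - 3138\right) - -20 = \left(\left(17^{2} - 291\right) - 3138\right) + 20 = \left(\left(289 - 291\right) - 3138\right) + 20 = \left(-2 - 3138\right) + 20 = -3140 + 20 = -3120$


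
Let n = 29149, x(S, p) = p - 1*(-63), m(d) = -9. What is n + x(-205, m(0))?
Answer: 29203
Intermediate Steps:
x(S, p) = 63 + p (x(S, p) = p + 63 = 63 + p)
n + x(-205, m(0)) = 29149 + (63 - 9) = 29149 + 54 = 29203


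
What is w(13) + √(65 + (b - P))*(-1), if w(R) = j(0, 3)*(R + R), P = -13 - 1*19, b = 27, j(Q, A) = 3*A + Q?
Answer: 234 - 2*√31 ≈ 222.86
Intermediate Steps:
j(Q, A) = Q + 3*A
P = -32 (P = -13 - 19 = -32)
w(R) = 18*R (w(R) = (0 + 3*3)*(R + R) = (0 + 9)*(2*R) = 9*(2*R) = 18*R)
w(13) + √(65 + (b - P))*(-1) = 18*13 + √(65 + (27 - 1*(-32)))*(-1) = 234 + √(65 + (27 + 32))*(-1) = 234 + √(65 + 59)*(-1) = 234 + √124*(-1) = 234 + (2*√31)*(-1) = 234 - 2*√31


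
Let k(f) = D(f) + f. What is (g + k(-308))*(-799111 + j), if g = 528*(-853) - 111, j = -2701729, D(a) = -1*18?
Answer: 1578252189640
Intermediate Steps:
D(a) = -18
g = -450495 (g = -450384 - 111 = -450495)
k(f) = -18 + f
(g + k(-308))*(-799111 + j) = (-450495 + (-18 - 308))*(-799111 - 2701729) = (-450495 - 326)*(-3500840) = -450821*(-3500840) = 1578252189640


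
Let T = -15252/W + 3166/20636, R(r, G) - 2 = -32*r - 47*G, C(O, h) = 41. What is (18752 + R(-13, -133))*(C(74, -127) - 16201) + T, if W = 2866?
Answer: -6074012851548469/14785694 ≈ -4.1080e+8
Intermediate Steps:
R(r, G) = 2 - 47*G - 32*r (R(r, G) = 2 + (-32*r - 47*G) = 2 + (-47*G - 32*r) = 2 - 47*G - 32*r)
T = -76416629/14785694 (T = -15252/2866 + 3166/20636 = -15252*1/2866 + 3166*(1/20636) = -7626/1433 + 1583/10318 = -76416629/14785694 ≈ -5.1683)
(18752 + R(-13, -133))*(C(74, -127) - 16201) + T = (18752 + (2 - 47*(-133) - 32*(-13)))*(41 - 16201) - 76416629/14785694 = (18752 + (2 + 6251 + 416))*(-16160) - 76416629/14785694 = (18752 + 6669)*(-16160) - 76416629/14785694 = 25421*(-16160) - 76416629/14785694 = -410803360 - 76416629/14785694 = -6074012851548469/14785694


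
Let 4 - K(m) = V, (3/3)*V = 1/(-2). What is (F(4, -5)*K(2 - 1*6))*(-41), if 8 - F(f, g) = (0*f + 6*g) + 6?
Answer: -5904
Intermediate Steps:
V = -½ (V = 1/(-2) = 1*(-½) = -½ ≈ -0.50000)
F(f, g) = 2 - 6*g (F(f, g) = 8 - ((0*f + 6*g) + 6) = 8 - ((0 + 6*g) + 6) = 8 - (6*g + 6) = 8 - (6 + 6*g) = 8 + (-6 - 6*g) = 2 - 6*g)
K(m) = 9/2 (K(m) = 4 - 1*(-½) = 4 + ½ = 9/2)
(F(4, -5)*K(2 - 1*6))*(-41) = ((2 - 6*(-5))*(9/2))*(-41) = ((2 + 30)*(9/2))*(-41) = (32*(9/2))*(-41) = 144*(-41) = -5904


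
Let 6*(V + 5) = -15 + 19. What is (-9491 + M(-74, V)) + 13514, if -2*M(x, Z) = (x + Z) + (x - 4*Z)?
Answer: 8181/2 ≈ 4090.5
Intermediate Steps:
V = -13/3 (V = -5 + (-15 + 19)/6 = -5 + (1/6)*4 = -5 + 2/3 = -13/3 ≈ -4.3333)
M(x, Z) = -x + 3*Z/2 (M(x, Z) = -((x + Z) + (x - 4*Z))/2 = -((Z + x) + (x - 4*Z))/2 = -(-3*Z + 2*x)/2 = -x + 3*Z/2)
(-9491 + M(-74, V)) + 13514 = (-9491 + (-1*(-74) + (3/2)*(-13/3))) + 13514 = (-9491 + (74 - 13/2)) + 13514 = (-9491 + 135/2) + 13514 = -18847/2 + 13514 = 8181/2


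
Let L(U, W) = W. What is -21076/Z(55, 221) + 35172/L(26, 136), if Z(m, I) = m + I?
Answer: 427571/2346 ≈ 182.26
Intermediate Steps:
Z(m, I) = I + m
-21076/Z(55, 221) + 35172/L(26, 136) = -21076/(221 + 55) + 35172/136 = -21076/276 + 35172*(1/136) = -21076*1/276 + 8793/34 = -5269/69 + 8793/34 = 427571/2346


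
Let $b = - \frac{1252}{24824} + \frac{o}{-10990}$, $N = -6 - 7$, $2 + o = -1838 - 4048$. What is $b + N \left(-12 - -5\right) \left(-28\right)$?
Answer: $- \frac{86875269031}{34101970} \approx -2547.5$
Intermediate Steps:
$o = -5888$ ($o = -2 - 5886 = -5888$)
$N = -13$ ($N = -6 - 7 = -13$)
$b = \frac{16550529}{34101970}$ ($b = - \frac{1252}{24824} - \frac{5888}{-10990} = \left(-1252\right) \frac{1}{24824} - - \frac{2944}{5495} = - \frac{313}{6206} + \frac{2944}{5495} = \frac{16550529}{34101970} \approx 0.48532$)
$b + N \left(-12 - -5\right) \left(-28\right) = \frac{16550529}{34101970} + - 13 \left(-12 - -5\right) \left(-28\right) = \frac{16550529}{34101970} + - 13 \left(-12 + 5\right) \left(-28\right) = \frac{16550529}{34101970} + \left(-13\right) \left(-7\right) \left(-28\right) = \frac{16550529}{34101970} + 91 \left(-28\right) = \frac{16550529}{34101970} - 2548 = - \frac{86875269031}{34101970}$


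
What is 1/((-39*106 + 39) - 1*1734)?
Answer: -1/5829 ≈ -0.00017156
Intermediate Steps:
1/((-39*106 + 39) - 1*1734) = 1/((-4134 + 39) - 1734) = 1/(-4095 - 1734) = 1/(-5829) = -1/5829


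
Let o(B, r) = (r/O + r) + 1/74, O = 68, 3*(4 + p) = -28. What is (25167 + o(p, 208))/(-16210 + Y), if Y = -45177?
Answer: -31925615/77224846 ≈ -0.41341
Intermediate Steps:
p = -40/3 (p = -4 + (⅓)*(-28) = -4 - 28/3 = -40/3 ≈ -13.333)
o(B, r) = 1/74 + 69*r/68 (o(B, r) = (r/68 + r) + 1/74 = 69*r/68 + 1/74 = 1/74 + 69*r/68)
(25167 + o(p, 208))/(-16210 + Y) = (25167 + (1/74 + (69/68)*208))/(-16210 - 45177) = (25167 + (1/74 + 3588/17))/(-61387) = (25167 + 265529/1258)*(-1/61387) = (31925615/1258)*(-1/61387) = -31925615/77224846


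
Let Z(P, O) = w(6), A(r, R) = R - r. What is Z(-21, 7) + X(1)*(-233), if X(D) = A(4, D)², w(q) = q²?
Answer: -2061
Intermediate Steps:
Z(P, O) = 36 (Z(P, O) = 6² = 36)
X(D) = (-4 + D)² (X(D) = (D - 1*4)² = (D - 4)² = (-4 + D)²)
Z(-21, 7) + X(1)*(-233) = 36 + (-4 + 1)²*(-233) = 36 + (-3)²*(-233) = 36 + 9*(-233) = 36 - 2097 = -2061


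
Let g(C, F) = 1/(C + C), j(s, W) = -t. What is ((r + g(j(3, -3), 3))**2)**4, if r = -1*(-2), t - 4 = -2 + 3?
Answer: 16983563041/100000000 ≈ 169.84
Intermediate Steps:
t = 5 (t = 4 + (-2 + 3) = 4 + 1 = 5)
j(s, W) = -5 (j(s, W) = -1*5 = -5)
g(C, F) = 1/(2*C)
r = 2
((r + g(j(3, -3), 3))**2)**4 = ((2 + (1/2)/(-5))**2)**4 = ((2 + (1/2)*(-1/5))**2)**4 = ((2 - 1/10)**2)**4 = ((19/10)**2)**4 = (361/100)**4 = 16983563041/100000000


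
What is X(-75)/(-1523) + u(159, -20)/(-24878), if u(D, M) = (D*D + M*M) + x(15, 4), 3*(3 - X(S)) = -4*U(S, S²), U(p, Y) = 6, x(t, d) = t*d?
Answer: -39477201/37889194 ≈ -1.0419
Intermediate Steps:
x(t, d) = d*t
X(S) = 11 (X(S) = 3 - (-4)*6/3 = 3 - ⅓*(-24) = 3 + 8 = 11)
u(D, M) = 60 + D² + M² (u(D, M) = (D*D + M*M) + 4*15 = (D² + M²) + 60 = 60 + D² + M²)
X(-75)/(-1523) + u(159, -20)/(-24878) = 11/(-1523) + (60 + 159² + (-20)²)/(-24878) = 11*(-1/1523) + (60 + 25281 + 400)*(-1/24878) = -11/1523 + 25741*(-1/24878) = -11/1523 - 25741/24878 = -39477201/37889194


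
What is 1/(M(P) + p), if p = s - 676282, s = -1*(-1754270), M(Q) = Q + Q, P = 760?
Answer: 1/1079508 ≈ 9.2635e-7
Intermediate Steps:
M(Q) = 2*Q
s = 1754270
p = 1077988 (p = 1754270 - 676282 = 1077988)
1/(M(P) + p) = 1/(2*760 + 1077988) = 1/(1520 + 1077988) = 1/1079508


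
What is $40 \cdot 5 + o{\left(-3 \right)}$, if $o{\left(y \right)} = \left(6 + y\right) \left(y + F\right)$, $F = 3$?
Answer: $200$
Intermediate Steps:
$o{\left(y \right)} = \left(3 + y\right) \left(6 + y\right)$ ($o{\left(y \right)} = \left(6 + y\right) \left(y + 3\right) = \left(6 + y\right) \left(3 + y\right) = \left(3 + y\right) \left(6 + y\right)$)
$40 \cdot 5 + o{\left(-3 \right)} = 40 \cdot 5 + \left(18 + \left(-3\right)^{2} + 9 \left(-3\right)\right) = 200 + \left(18 + 9 - 27\right) = 200 + 0 = 200$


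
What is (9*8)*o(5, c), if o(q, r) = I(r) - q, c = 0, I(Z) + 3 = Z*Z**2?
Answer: -576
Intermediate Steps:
I(Z) = -3 + Z**3 (I(Z) = -3 + Z*Z**2 = -3 + Z**3)
o(q, r) = -3 + r**3 - q (o(q, r) = (-3 + r**3) - q = -3 + r**3 - q)
(9*8)*o(5, c) = (9*8)*(-3 + 0**3 - 1*5) = 72*(-3 + 0 - 5) = 72*(-8) = -576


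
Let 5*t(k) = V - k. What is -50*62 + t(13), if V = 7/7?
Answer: -15512/5 ≈ -3102.4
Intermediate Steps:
V = 1 (V = 7*(⅐) = 1)
t(k) = ⅕ - k/5 (t(k) = (1 - k)/5 = ⅕ - k/5)
-50*62 + t(13) = -50*62 + (⅕ - ⅕*13) = -3100 + (⅕ - 13/5) = -3100 - 12/5 = -15512/5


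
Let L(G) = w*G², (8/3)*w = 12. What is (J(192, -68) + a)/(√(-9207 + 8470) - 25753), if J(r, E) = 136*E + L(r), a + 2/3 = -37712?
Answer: -4594103423/994826619 - 178391*I*√737/994826619 ≈ -4.618 - 0.0048681*I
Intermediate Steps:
a = -113138/3 (a = -⅔ - 37712 = -113138/3 ≈ -37713.)
w = 9/2 (w = (3/8)*12 = 9/2 ≈ 4.5000)
L(G) = 9*G²/2
J(r, E) = 136*E + 9*r²/2
(J(192, -68) + a)/(√(-9207 + 8470) - 25753) = ((136*(-68) + (9/2)*192²) - 113138/3)/(√(-9207 + 8470) - 25753) = ((-9248 + (9/2)*36864) - 113138/3)/(√(-737) - 25753) = ((-9248 + 165888) - 113138/3)/(I*√737 - 25753) = (156640 - 113138/3)/(-25753 + I*√737) = 356782/(3*(-25753 + I*√737))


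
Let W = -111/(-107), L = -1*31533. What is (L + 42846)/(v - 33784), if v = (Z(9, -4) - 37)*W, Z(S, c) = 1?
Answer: -1210491/3618884 ≈ -0.33449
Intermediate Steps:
L = -31533
W = 111/107 (W = -111*(-1/107) = 111/107 ≈ 1.0374)
v = -3996/107 (v = (1 - 37)*(111/107) = -36*111/107 = -3996/107 ≈ -37.346)
(L + 42846)/(v - 33784) = (-31533 + 42846)/(-3996/107 - 33784) = 11313/(-3618884/107) = 11313*(-107/3618884) = -1210491/3618884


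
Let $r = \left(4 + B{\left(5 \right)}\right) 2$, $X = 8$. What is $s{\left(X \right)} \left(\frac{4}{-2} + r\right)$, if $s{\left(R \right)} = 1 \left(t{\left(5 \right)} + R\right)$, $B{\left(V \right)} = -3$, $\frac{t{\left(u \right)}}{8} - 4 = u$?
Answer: $0$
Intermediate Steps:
$t{\left(u \right)} = 32 + 8 u$
$r = 2$ ($r = \left(4 - 3\right) 2 = 1 \cdot 2 = 2$)
$s{\left(R \right)} = 72 + R$ ($s{\left(R \right)} = 1 \left(\left(32 + 8 \cdot 5\right) + R\right) = 1 \left(\left(32 + 40\right) + R\right) = 1 \left(72 + R\right) = 72 + R$)
$s{\left(X \right)} \left(\frac{4}{-2} + r\right) = \left(72 + 8\right) \left(\frac{4}{-2} + 2\right) = 80 \left(4 \left(- \frac{1}{2}\right) + 2\right) = 80 \left(-2 + 2\right) = 80 \cdot 0 = 0$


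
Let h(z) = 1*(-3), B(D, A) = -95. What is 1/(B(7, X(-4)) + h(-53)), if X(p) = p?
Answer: -1/98 ≈ -0.010204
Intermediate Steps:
h(z) = -3
1/(B(7, X(-4)) + h(-53)) = 1/(-95 - 3) = 1/(-98) = -1/98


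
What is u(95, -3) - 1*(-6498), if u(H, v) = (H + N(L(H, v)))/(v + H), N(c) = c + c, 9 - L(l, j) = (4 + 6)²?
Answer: 597729/92 ≈ 6497.1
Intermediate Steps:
L(l, j) = -91 (L(l, j) = 9 - (4 + 6)² = 9 - 1*10² = 9 - 1*100 = 9 - 100 = -91)
N(c) = 2*c
u(H, v) = (-182 + H)/(H + v) (u(H, v) = (H + 2*(-91))/(v + H) = (H - 182)/(H + v) = (-182 + H)/(H + v))
u(95, -3) - 1*(-6498) = (-182 + 95)/(95 - 3) - 1*(-6498) = -87/92 + 6498 = 597729/92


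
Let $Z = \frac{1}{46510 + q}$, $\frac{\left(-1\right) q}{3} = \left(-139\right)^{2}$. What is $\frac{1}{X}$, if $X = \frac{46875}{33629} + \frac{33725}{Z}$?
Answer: $- \frac{33629}{12989282753450} \approx -2.589 \cdot 10^{-9}$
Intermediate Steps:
$q = -57963$ ($q = - 3 \left(-139\right)^{2} = \left(-3\right) 19321 = -57963$)
$Z = - \frac{1}{11453}$ ($Z = \frac{1}{46510 - 57963} = \frac{1}{-11453} = - \frac{1}{11453} \approx -8.7313 \cdot 10^{-5}$)
$X = - \frac{12989282753450}{33629}$ ($X = \frac{46875}{33629} + \frac{33725}{- \frac{1}{11453}} = 46875 \cdot \frac{1}{33629} + 33725 \left(-11453\right) = \frac{46875}{33629} - 386252425 = - \frac{12989282753450}{33629} \approx -3.8625 \cdot 10^{8}$)
$\frac{1}{X} = \frac{1}{- \frac{12989282753450}{33629}} = - \frac{33629}{12989282753450}$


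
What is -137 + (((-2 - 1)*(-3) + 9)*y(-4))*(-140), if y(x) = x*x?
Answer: -40457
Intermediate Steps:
y(x) = x²
-137 + (((-2 - 1)*(-3) + 9)*y(-4))*(-140) = -137 + (((-2 - 1)*(-3) + 9)*(-4)²)*(-140) = -137 + ((-3*(-3) + 9)*16)*(-140) = -137 + ((9 + 9)*16)*(-140) = -137 + (18*16)*(-140) = -137 + 288*(-140) = -137 - 40320 = -40457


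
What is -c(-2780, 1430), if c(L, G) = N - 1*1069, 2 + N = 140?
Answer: 931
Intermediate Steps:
N = 138 (N = -2 + 140 = 138)
c(L, G) = -931 (c(L, G) = 138 - 1*1069 = 138 - 1069 = -931)
-c(-2780, 1430) = -1*(-931) = 931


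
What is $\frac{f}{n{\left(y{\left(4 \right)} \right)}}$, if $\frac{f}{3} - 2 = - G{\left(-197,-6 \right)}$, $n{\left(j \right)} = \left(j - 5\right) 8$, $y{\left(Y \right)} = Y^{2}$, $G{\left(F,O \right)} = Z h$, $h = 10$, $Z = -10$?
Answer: $\frac{153}{44} \approx 3.4773$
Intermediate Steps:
$G{\left(F,O \right)} = -100$ ($G{\left(F,O \right)} = \left(-10\right) 10 = -100$)
$n{\left(j \right)} = -40 + 8 j$ ($n{\left(j \right)} = \left(-5 + j\right) 8 = -40 + 8 j$)
$f = 306$ ($f = 6 + 3 \left(\left(-1\right) \left(-100\right)\right) = 6 + 3 \cdot 100 = 6 + 300 = 306$)
$\frac{f}{n{\left(y{\left(4 \right)} \right)}} = \frac{306}{-40 + 8 \cdot 4^{2}} = \frac{306}{-40 + 8 \cdot 16} = \frac{306}{-40 + 128} = \frac{306}{88} = 306 \cdot \frac{1}{88} = \frac{153}{44}$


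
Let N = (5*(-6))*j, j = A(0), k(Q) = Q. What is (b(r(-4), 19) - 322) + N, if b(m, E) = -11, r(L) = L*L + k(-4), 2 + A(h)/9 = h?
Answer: 207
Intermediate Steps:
A(h) = -18 + 9*h
j = -18 (j = -18 + 9*0 = -18 + 0 = -18)
r(L) = -4 + L² (r(L) = L*L - 4 = L² - 4 = -4 + L²)
N = 540 (N = (5*(-6))*(-18) = -30*(-18) = 540)
(b(r(-4), 19) - 322) + N = (-11 - 322) + 540 = -333 + 540 = 207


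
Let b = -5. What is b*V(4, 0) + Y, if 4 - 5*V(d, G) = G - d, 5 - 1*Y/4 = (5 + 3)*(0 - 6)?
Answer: 204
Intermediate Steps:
Y = 212 (Y = 20 - 4*(5 + 3)*(0 - 6) = 20 - 32*(-6) = 20 - 4*(-48) = 20 + 192 = 212)
V(d, G) = ⅘ - G/5 + d/5 (V(d, G) = ⅘ - (G - d)/5 = ⅘ + (-G/5 + d/5) = ⅘ - G/5 + d/5)
b*V(4, 0) + Y = -5*(⅘ - ⅕*0 + (⅕)*4) + 212 = -5*(⅘ + 0 + ⅘) + 212 = -5*8/5 + 212 = -8 + 212 = 204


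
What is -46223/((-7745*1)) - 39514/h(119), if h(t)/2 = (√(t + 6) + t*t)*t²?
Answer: 9269120634543/1553134250020 + 98785*√5/2839759085156 ≈ 5.9680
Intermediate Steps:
h(t) = 2*t²*(t² + √(6 + t)) (h(t) = 2*((√(t + 6) + t*t)*t²) = 2*((√(6 + t) + t²)*t²) = 2*((t² + √(6 + t))*t²) = 2*(t²*(t² + √(6 + t))) = 2*t²*(t² + √(6 + t)))
-46223/((-7745*1)) - 39514/h(119) = -46223/((-7745*1)) - 39514*1/(28322*(119² + √(6 + 119))) = -46223/(-7745) - 39514*1/(28322*(14161 + √125)) = -46223*(-1/7745) - 39514*1/(28322*(14161 + 5*√5)) = 46223/7745 - 39514/(401067842 + 141610*√5)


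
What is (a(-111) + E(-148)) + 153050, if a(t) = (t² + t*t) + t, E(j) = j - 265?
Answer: 177168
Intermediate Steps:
E(j) = -265 + j
a(t) = t + 2*t² (a(t) = (t² + t²) + t = 2*t² + t = t + 2*t²)
(a(-111) + E(-148)) + 153050 = (-111*(1 + 2*(-111)) + (-265 - 148)) + 153050 = (-111*(1 - 222) - 413) + 153050 = (-111*(-221) - 413) + 153050 = (24531 - 413) + 153050 = 24118 + 153050 = 177168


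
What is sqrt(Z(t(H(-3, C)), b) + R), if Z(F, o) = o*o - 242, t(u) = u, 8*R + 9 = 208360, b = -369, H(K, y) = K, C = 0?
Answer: 3*sqrt(287934)/4 ≈ 402.45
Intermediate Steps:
R = 208351/8 (R = -9/8 + (1/8)*208360 = -9/8 + 26045 = 208351/8 ≈ 26044.)
Z(F, o) = -242 + o**2 (Z(F, o) = o**2 - 242 = -242 + o**2)
sqrt(Z(t(H(-3, C)), b) + R) = sqrt((-242 + (-369)**2) + 208351/8) = sqrt((-242 + 136161) + 208351/8) = sqrt(135919 + 208351/8) = sqrt(1295703/8) = 3*sqrt(287934)/4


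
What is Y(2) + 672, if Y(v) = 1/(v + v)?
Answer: 2689/4 ≈ 672.25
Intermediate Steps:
Y(v) = 1/(2*v)
Y(2) + 672 = (½)/2 + 672 = (½)*(½) + 672 = ¼ + 672 = 2689/4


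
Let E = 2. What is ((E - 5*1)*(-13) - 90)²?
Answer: 2601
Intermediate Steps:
((E - 5*1)*(-13) - 90)² = ((2 - 5*1)*(-13) - 90)² = ((2 - 5)*(-13) - 90)² = (-3*(-13) - 90)² = (39 - 90)² = (-51)² = 2601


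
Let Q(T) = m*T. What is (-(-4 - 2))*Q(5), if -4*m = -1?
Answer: 15/2 ≈ 7.5000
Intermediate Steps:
m = 1/4 (m = -1/4*(-1) = 1/4 ≈ 0.25000)
Q(T) = T/4
(-(-4 - 2))*Q(5) = (-(-4 - 2))*((1/4)*5) = -1*(-6)*(5/4) = 6*(5/4) = 15/2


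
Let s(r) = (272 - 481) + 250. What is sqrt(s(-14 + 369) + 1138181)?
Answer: sqrt(1138222) ≈ 1066.9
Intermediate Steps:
s(r) = 41 (s(r) = -209 + 250 = 41)
sqrt(s(-14 + 369) + 1138181) = sqrt(41 + 1138181) = sqrt(1138222)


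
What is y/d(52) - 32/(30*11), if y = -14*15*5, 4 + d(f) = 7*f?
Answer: -663/220 ≈ -3.0136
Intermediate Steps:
d(f) = -4 + 7*f
y = -1050 (y = -210*5 = -1050)
y/d(52) - 32/(30*11) = -1050/(-4 + 7*52) - 32/(30*11) = -1050/(-4 + 364) - 32/330 = -1050/360 - 32*1/330 = -1050*1/360 - 16/165 = -35/12 - 16/165 = -663/220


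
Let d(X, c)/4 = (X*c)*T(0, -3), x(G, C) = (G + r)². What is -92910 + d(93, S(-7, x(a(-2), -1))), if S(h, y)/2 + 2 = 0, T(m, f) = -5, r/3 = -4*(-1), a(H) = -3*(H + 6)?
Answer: -85470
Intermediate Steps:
a(H) = -18 - 3*H (a(H) = -3*(6 + H) = -18 - 3*H)
r = 12 (r = 3*(-4*(-1)) = 3*4 = 12)
x(G, C) = (12 + G)² (x(G, C) = (G + 12)² = (12 + G)²)
S(h, y) = -4 (S(h, y) = -4 + 2*0 = -4 + 0 = -4)
d(X, c) = -20*X*c (d(X, c) = 4*((X*c)*(-5)) = 4*(-5*X*c) = -20*X*c)
-92910 + d(93, S(-7, x(a(-2), -1))) = -92910 - 20*93*(-4) = -92910 + 7440 = -85470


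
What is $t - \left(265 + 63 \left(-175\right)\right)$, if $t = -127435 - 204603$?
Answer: $-321278$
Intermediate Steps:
$t = -332038$ ($t = -127435 - 204603 = -332038$)
$t - \left(265 + 63 \left(-175\right)\right) = -332038 - \left(265 + 63 \left(-175\right)\right) = -332038 - \left(265 - 11025\right) = -332038 - -10760 = -332038 + 10760 = -321278$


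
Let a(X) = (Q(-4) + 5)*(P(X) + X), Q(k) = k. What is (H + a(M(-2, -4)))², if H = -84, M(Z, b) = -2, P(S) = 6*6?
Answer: 2500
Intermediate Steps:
P(S) = 36
a(X) = 36 + X (a(X) = (-4 + 5)*(36 + X) = 1*(36 + X) = 36 + X)
(H + a(M(-2, -4)))² = (-84 + (36 - 2))² = (-84 + 34)² = (-50)² = 2500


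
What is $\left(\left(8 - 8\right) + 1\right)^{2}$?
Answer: $1$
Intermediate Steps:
$\left(\left(8 - 8\right) + 1\right)^{2} = \left(0 + 1\right)^{2} = 1^{2} = 1$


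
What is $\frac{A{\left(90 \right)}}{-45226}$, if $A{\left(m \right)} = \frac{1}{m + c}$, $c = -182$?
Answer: $\frac{1}{4160792} \approx 2.4034 \cdot 10^{-7}$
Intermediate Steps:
$A{\left(m \right)} = \frac{1}{-182 + m}$ ($A{\left(m \right)} = \frac{1}{m - 182} = \frac{1}{-182 + m}$)
$\frac{A{\left(90 \right)}}{-45226} = \frac{1}{\left(-182 + 90\right) \left(-45226\right)} = \frac{1}{-92} \left(- \frac{1}{45226}\right) = \left(- \frac{1}{92}\right) \left(- \frac{1}{45226}\right) = \frac{1}{4160792}$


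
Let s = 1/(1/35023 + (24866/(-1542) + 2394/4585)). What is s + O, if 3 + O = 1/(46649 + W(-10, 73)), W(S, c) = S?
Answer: -39438686403103349/12871356059106106 ≈ -3.0641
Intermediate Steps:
s = -17686790115/275978388454 (s = 1/(1/35023 + (24866*(-1/1542) + 2394*(1/4585))) = 1/(1/35023 + (-12433/771 + 342/655)) = 1/(1/35023 - 7879933/505005) = 1/(-275978388454/17686790115) = -17686790115/275978388454 ≈ -0.064088)
O = -139916/46639 (O = -3 + 1/(46649 - 10) = -3 + 1/46639 = -139916/46639 ≈ -3.0000)
s + O = -17686790115/275978388454 - 139916/46639 = -39438686403103349/12871356059106106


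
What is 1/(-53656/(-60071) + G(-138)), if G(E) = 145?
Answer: 60071/8763951 ≈ 0.0068543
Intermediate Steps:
1/(-53656/(-60071) + G(-138)) = 1/(-53656/(-60071) + 145) = 1/(-53656*(-1/60071) + 145) = 1/(53656/60071 + 145) = 1/(8763951/60071) = 60071/8763951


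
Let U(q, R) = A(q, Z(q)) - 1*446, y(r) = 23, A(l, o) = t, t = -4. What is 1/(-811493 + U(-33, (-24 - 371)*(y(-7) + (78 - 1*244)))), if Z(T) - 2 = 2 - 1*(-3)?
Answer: -1/811943 ≈ -1.2316e-6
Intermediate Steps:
Z(T) = 7 (Z(T) = 2 + (2 - 1*(-3)) = 2 + (2 + 3) = 2 + 5 = 7)
A(l, o) = -4
U(q, R) = -450 (U(q, R) = -4 - 1*446 = -4 - 446 = -450)
1/(-811493 + U(-33, (-24 - 371)*(y(-7) + (78 - 1*244)))) = 1/(-811493 - 450) = 1/(-811943) = -1/811943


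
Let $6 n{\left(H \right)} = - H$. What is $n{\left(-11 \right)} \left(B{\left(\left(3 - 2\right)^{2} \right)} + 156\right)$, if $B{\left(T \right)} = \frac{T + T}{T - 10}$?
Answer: $\frac{7711}{27} \approx 285.59$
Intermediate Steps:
$n{\left(H \right)} = - \frac{H}{6}$ ($n{\left(H \right)} = \frac{\left(-1\right) H}{6} = - \frac{H}{6}$)
$B{\left(T \right)} = \frac{2 T}{-10 + T}$
$n{\left(-11 \right)} \left(B{\left(\left(3 - 2\right)^{2} \right)} + 156\right) = \left(- \frac{1}{6}\right) \left(-11\right) \left(\frac{2 \left(3 - 2\right)^{2}}{-10 + \left(3 - 2\right)^{2}} + 156\right) = \frac{11 \left(\frac{2 \cdot 1^{2}}{-10 + 1^{2}} + 156\right)}{6} = \frac{11 \left(2 \cdot 1 \frac{1}{-10 + 1} + 156\right)}{6} = \frac{11 \left(2 \cdot 1 \frac{1}{-9} + 156\right)}{6} = \frac{11 \left(2 \cdot 1 \left(- \frac{1}{9}\right) + 156\right)}{6} = \frac{11 \left(- \frac{2}{9} + 156\right)}{6} = \frac{11}{6} \cdot \frac{1402}{9} = \frac{7711}{27}$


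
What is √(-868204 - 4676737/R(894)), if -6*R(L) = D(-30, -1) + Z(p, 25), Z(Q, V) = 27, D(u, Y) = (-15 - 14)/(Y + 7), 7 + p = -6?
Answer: 10*√70345562/133 ≈ 630.62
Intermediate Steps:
p = -13 (p = -7 - 6 = -13)
D(u, Y) = -29/(7 + Y)
R(L) = -133/36 (R(L) = -(-29/(7 - 1) + 27)/6 = -(-29/6 + 27)/6 = -⅙*133/6 = -133/36)
√(-868204 - 4676737/R(894)) = √(-868204 - 4676737/(-133/36)) = √(-868204 - 4676737*(-36/133)) = √(-868204 + 168362532/133) = √(52891400/133) = 10*√70345562/133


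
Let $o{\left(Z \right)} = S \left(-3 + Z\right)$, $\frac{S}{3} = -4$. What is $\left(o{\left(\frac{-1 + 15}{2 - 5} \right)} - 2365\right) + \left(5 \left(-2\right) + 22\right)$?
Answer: $-2261$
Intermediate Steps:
$S = -12$ ($S = 3 \left(-4\right) = -12$)
$o{\left(Z \right)} = 36 - 12 Z$ ($o{\left(Z \right)} = - 12 \left(-3 + Z\right) = 36 - 12 Z$)
$\left(o{\left(\frac{-1 + 15}{2 - 5} \right)} - 2365\right) + \left(5 \left(-2\right) + 22\right) = \left(\left(36 - 12 \frac{-1 + 15}{2 - 5}\right) - 2365\right) + \left(5 \left(-2\right) + 22\right) = \left(\left(36 - 12 \frac{14}{-3}\right) - 2365\right) + \left(-10 + 22\right) = \left(\left(36 - 12 \cdot 14 \left(- \frac{1}{3}\right)\right) - 2365\right) + 12 = \left(\left(36 - -56\right) - 2365\right) + 12 = \left(\left(36 + 56\right) - 2365\right) + 12 = \left(92 - 2365\right) + 12 = -2273 + 12 = -2261$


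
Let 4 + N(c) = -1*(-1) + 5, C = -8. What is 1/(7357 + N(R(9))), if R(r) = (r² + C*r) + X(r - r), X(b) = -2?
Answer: 1/7359 ≈ 0.00013589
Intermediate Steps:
R(r) = -2 + r² - 8*r (R(r) = (r² - 8*r) - 2 = -2 + r² - 8*r)
N(c) = 2 (N(c) = -4 + (-1*(-1) + 5) = -4 + (1 + 5) = -4 + 6 = 2)
1/(7357 + N(R(9))) = 1/(7357 + 2) = 1/7359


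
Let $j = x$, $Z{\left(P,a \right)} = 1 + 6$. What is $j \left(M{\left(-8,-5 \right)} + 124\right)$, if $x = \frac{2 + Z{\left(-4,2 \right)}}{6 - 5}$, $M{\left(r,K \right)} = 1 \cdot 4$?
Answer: $1152$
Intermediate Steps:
$M{\left(r,K \right)} = 4$
$Z{\left(P,a \right)} = 7$
$x = 9$ ($x = \frac{2 + 7}{6 - 5} = 1^{-1} \cdot 9 = 1 \cdot 9 = 9$)
$j = 9$
$j \left(M{\left(-8,-5 \right)} + 124\right) = 9 \left(4 + 124\right) = 9 \cdot 128 = 1152$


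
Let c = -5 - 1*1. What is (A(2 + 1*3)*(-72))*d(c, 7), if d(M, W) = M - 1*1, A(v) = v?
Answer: 2520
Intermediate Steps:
c = -6 (c = -5 - 1 = -6)
d(M, W) = -1 + M (d(M, W) = M - 1 = -1 + M)
(A(2 + 1*3)*(-72))*d(c, 7) = ((2 + 1*3)*(-72))*(-1 - 6) = ((2 + 3)*(-72))*(-7) = (5*(-72))*(-7) = -360*(-7) = 2520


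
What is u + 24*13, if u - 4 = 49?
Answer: 365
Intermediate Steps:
u = 53 (u = 4 + 49 = 53)
u + 24*13 = 53 + 24*13 = 53 + 312 = 365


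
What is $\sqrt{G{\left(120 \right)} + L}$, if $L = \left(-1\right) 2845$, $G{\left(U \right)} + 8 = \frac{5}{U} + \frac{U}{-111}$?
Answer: $\frac{i \sqrt{562633914}}{444} \approx 53.423 i$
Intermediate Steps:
$G{\left(U \right)} = -8 + \frac{5}{U} - \frac{U}{111}$ ($G{\left(U \right)} = -8 + \left(\frac{5}{U} + \frac{U}{-111}\right) = -8 + \left(\frac{5}{U} + U \left(- \frac{1}{111}\right)\right) = -8 - \left(- \frac{5}{U} + \frac{U}{111}\right) = -8 + \frac{5}{U} - \frac{U}{111}$)
$L = -2845$
$\sqrt{G{\left(120 \right)} + L} = \sqrt{\left(-8 + \frac{5}{120} - \frac{40}{37}\right) - 2845} = \sqrt{\left(-8 + 5 \cdot \frac{1}{120} - \frac{40}{37}\right) - 2845} = \sqrt{\left(-8 + \frac{1}{24} - \frac{40}{37}\right) - 2845} = \sqrt{- \frac{8027}{888} - 2845} = \sqrt{- \frac{2534387}{888}} = \frac{i \sqrt{562633914}}{444}$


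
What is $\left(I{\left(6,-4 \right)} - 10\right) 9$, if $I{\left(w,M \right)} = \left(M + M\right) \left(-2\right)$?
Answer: $54$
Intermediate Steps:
$I{\left(w,M \right)} = - 4 M$ ($I{\left(w,M \right)} = 2 M \left(-2\right) = - 4 M$)
$\left(I{\left(6,-4 \right)} - 10\right) 9 = \left(\left(-4\right) \left(-4\right) - 10\right) 9 = \left(16 - 10\right) 9 = 6 \cdot 9 = 54$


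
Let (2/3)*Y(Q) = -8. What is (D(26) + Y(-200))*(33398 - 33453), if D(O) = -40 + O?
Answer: 1430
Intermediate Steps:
Y(Q) = -12 (Y(Q) = (3/2)*(-8) = -12)
(D(26) + Y(-200))*(33398 - 33453) = ((-40 + 26) - 12)*(33398 - 33453) = (-14 - 12)*(-55) = -26*(-55) = 1430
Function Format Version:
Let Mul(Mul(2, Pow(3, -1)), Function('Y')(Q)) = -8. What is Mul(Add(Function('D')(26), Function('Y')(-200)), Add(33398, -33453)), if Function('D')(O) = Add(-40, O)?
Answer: 1430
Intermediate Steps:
Function('Y')(Q) = -12 (Function('Y')(Q) = Mul(Rational(3, 2), -8) = -12)
Mul(Add(Function('D')(26), Function('Y')(-200)), Add(33398, -33453)) = Mul(Add(Add(-40, 26), -12), Add(33398, -33453)) = Mul(Add(-14, -12), -55) = Mul(-26, -55) = 1430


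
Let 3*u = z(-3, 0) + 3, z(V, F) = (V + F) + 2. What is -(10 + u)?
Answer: -32/3 ≈ -10.667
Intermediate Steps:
z(V, F) = 2 + F + V (z(V, F) = (F + V) + 2 = 2 + F + V)
u = 2/3 (u = ((2 + 0 - 3) + 3)/3 = (-1 + 3)/3 = (1/3)*2 = 2/3 ≈ 0.66667)
-(10 + u) = -(10 + 2/3) = -1*32/3 = -32/3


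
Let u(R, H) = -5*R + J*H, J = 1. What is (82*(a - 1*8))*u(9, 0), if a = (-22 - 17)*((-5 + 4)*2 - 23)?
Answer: -3568230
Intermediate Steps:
u(R, H) = H - 5*R (u(R, H) = -5*R + 1*H = -5*R + H = H - 5*R)
a = 975 (a = -39*(-1*2 - 23) = -39*(-2 - 23) = -39*(-25) = 975)
(82*(a - 1*8))*u(9, 0) = (82*(975 - 1*8))*(0 - 5*9) = (82*(975 - 8))*(0 - 45) = (82*967)*(-45) = 79294*(-45) = -3568230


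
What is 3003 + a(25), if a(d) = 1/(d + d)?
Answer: 150151/50 ≈ 3003.0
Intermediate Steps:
a(d) = 1/(2*d)
3003 + a(25) = 3003 + (½)/25 = 3003 + (½)*(1/25) = 3003 + 1/50 = 150151/50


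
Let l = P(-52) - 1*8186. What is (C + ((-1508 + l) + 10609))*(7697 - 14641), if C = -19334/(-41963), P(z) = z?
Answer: -251604750432/41963 ≈ -5.9959e+6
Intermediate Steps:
C = 19334/41963 (C = -19334*(-1/41963) = 19334/41963 ≈ 0.46074)
l = -8238 (l = -52 - 1*8186 = -52 - 8186 = -8238)
(C + ((-1508 + l) + 10609))*(7697 - 14641) = (19334/41963 + ((-1508 - 8238) + 10609))*(7697 - 14641) = (19334/41963 + (-9746 + 10609))*(-6944) = (19334/41963 + 863)*(-6944) = (36233403/41963)*(-6944) = -251604750432/41963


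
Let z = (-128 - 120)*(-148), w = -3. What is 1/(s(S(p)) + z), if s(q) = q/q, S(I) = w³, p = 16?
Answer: 1/36705 ≈ 2.7244e-5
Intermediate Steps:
S(I) = -27 (S(I) = (-3)³ = -27)
s(q) = 1
z = 36704 (z = -248*(-148) = 36704)
1/(s(S(p)) + z) = 1/(1 + 36704) = 1/36705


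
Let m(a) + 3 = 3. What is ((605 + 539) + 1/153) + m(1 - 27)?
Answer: 175033/153 ≈ 1144.0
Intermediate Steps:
m(a) = 0 (m(a) = -3 + 3 = 0)
((605 + 539) + 1/153) + m(1 - 27) = ((605 + 539) + 1/153) + 0 = (1144 + 1/153) + 0 = 175033/153 + 0 = 175033/153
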